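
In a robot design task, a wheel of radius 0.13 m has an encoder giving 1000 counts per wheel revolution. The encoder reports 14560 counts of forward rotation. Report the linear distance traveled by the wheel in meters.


revs = 14560/1000 = 14.560000
d = revs * 2*pi*r = 14.560000 * 2*pi*0.13 = 11.8928

11.8928 m


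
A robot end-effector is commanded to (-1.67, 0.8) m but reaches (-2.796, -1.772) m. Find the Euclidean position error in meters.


dx = -2.796 - (-1.67) = -1.1260, dy = -1.772 - (0.8) = -2.5720
err = sqrt(1.267876 + 6.615184) = 2.8077

2.8077 m


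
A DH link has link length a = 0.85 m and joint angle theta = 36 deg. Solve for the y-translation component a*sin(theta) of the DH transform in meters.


a*sin(theta) = 0.85*sin(36 deg) = 0.4996

0.4996 m


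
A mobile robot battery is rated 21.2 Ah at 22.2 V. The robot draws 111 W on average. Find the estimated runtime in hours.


E = 21.2*22.2 = 470.6400 Wh
t = E/P = 470.6400/111 = 4.2400

4.2400 hours


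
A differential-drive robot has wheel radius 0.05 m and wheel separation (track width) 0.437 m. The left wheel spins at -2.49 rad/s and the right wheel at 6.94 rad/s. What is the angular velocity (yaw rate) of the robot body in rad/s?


omega = r*(wR - wL)/L = 0.05*(6.94 - (-2.49))/0.437 = 1.0789

1.0789 rad/s


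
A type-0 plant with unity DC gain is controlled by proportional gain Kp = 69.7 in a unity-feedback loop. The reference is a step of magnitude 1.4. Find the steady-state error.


e_ss = R/(1 + Kp) = 1.4/(1 + 69.7) = 1.4/70.7000 = 0.0198

0.0198


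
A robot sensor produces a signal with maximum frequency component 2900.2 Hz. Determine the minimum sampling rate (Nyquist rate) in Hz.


f_s,min = 2*f_max = 2*2900.2 = 5800.4000

5800.4000 Hz


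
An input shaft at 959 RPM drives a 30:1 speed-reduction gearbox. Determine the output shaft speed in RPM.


omega_out = omega_in / N = 959 / 30 = 31.9667

31.9667 RPM


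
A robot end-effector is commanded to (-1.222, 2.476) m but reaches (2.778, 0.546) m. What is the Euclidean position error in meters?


dx = 2.778 - (-1.222) = 4.0000, dy = 0.546 - (2.476) = -1.9300
err = sqrt(16.000000 + 3.724900) = 4.4413

4.4413 m


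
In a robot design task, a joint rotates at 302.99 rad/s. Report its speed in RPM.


RPM = 302.99 * 60/(2*pi) = 2893.3414

2893.3414 RPM


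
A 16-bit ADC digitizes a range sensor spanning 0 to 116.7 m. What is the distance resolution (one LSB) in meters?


res = range / 2^n = 116.7/2^16 = 116.7/65536 = 0.0018

0.0018 m


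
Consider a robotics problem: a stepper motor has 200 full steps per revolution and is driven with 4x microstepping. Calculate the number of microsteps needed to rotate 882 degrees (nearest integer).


step_size = 360/(200*4) = 360/800 = 0.450000 deg
n = 882/(360/800) = 882*800/360 = 1960

1960 steps


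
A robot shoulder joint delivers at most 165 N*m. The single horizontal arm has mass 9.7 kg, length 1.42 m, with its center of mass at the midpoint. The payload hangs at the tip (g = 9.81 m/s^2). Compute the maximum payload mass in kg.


tau_arm = m_arm*g*(L/2) = 9.7*9.81*1.42/2 = 67.5615 N*m
tau_payload = tau_max - tau_arm = 165 - 67.5615 = 97.4385
m_payload = tau_payload / (g*L) = 97.4385 / (9.81*1.42) = 6.9948

6.9948 kg


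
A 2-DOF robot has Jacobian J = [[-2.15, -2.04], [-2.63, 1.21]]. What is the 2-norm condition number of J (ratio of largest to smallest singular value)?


JJ^T eigenvalues: trace(JJ^T) = 17.1651, det(JJ^T) = det(J)^2 = 63.46830889
s_max^2 = (17.1651 + sqrt(40.76742245))/2 = 11.77501858
s_min^2 = (17.1651 - sqrt(40.76742245))/2 = 5.39008142
kappa = s_max/s_min = sqrt(11.77501858/5.39008142) = 1.4780

1.4780


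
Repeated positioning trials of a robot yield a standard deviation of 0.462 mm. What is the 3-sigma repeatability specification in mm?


repeatability = 3*sigma = 3*0.462 = 1.3860

1.3860 mm


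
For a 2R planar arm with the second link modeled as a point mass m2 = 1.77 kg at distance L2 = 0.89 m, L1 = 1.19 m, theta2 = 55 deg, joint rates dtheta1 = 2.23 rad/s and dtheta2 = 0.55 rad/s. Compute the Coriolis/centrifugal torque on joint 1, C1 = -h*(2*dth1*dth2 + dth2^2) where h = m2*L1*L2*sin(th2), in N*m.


h = m2*L1*L2*sin(th2) = 1.77*1.19*0.89*sin(55 deg) = 1.535588
C1 = -h*(2*2.23*0.55 + 0.55^2) = -1.535588*2.7555 = -4.2313

-4.2313 N*m


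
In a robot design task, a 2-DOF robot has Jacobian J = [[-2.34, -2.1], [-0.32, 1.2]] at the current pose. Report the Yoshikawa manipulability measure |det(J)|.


det(J) = -2.34*1.2 - (-2.1)*(-0.32) = -3.4800
|det(J)| = 3.4800

3.4800


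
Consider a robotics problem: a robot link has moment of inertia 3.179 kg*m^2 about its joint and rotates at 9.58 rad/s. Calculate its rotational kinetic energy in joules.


KE = (1/2)*I*omega^2 = 0.5*3.179*9.58^2 = 145.8786

145.8786 J


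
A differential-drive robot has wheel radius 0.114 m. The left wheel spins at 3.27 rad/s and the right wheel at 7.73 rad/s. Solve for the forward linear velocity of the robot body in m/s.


v = r*(wR + wL)/2 = 0.114*(7.73 + 3.27)/2 = 0.6270

0.6270 m/s


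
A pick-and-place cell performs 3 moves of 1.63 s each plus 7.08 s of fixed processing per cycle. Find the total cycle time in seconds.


T = 3*1.63 + 7.08 = 11.9700

11.9700 s


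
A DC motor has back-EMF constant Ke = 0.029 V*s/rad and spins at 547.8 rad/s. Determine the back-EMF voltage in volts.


V_emf = Ke * omega = 0.029*547.8 = 15.8862

15.8862 V


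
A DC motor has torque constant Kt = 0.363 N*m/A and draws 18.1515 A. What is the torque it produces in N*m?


tau = Kt * I = 0.363*18.1515 = 6.5890

6.5890 N*m


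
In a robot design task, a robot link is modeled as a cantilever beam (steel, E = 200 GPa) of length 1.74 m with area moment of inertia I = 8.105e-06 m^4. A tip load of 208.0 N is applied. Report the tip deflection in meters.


delta = F*L^3/(3*E*I) = 208.0*1.74^3/(3*2.000e+11*8.105e-06)
      = 1095.748992/4863000 = 2.2532e-04

2.2532e-04 m


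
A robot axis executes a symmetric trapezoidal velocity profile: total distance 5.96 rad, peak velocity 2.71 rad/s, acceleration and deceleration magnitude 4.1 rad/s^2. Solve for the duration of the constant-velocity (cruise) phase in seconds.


t_acc = v/a = 0.660976 s, d_acc = v^2/(2a) = 0.895622 rad each
d_cruise = 5.96 - 2*0.895622 = 4.168756 rad
t_cruise = d_cruise/v = 4.168756/2.71 = 1.5383

1.5383 s


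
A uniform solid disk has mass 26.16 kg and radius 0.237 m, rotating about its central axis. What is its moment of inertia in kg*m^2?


I = (1/2)*m*R^2 = 0.5*26.16*0.237^2 = 0.7347

0.7347 kg*m^2


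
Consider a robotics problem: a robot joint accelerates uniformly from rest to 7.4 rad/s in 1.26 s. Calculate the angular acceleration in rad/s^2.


alpha = delta_omega / t = 7.4 / 1.26 = 5.8730

5.8730 rad/s^2


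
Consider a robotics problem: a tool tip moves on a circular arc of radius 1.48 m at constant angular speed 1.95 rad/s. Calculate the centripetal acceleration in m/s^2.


a_c = omega^2 * r = 1.95^2 * 1.48 = 5.6277

5.6277 m/s^2


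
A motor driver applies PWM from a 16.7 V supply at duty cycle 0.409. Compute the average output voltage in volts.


V_avg = V_supply * D = 16.7*0.409 = 6.8303

6.8303 V


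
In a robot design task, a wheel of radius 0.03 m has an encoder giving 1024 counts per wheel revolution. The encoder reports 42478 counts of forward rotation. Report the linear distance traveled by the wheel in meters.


revs = 42478/1024 = 41.482422
d = revs * 2*pi*r = 41.482422 * 2*pi*0.03 = 7.8193

7.8193 m


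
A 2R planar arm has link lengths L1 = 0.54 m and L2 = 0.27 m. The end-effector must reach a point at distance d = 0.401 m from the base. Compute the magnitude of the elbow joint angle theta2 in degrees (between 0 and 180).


cos(th2) = (d^2 - L1^2 - L2^2)/(2*L1*L2) = (0.401^2 - 0.54^2 - 0.27^2)/(2*0.54*0.27) = -0.69855624
th2 = acos(-0.69855624) = 134.3113 deg

134.3113 degrees


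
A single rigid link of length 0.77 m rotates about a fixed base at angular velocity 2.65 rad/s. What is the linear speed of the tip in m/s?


v = L*omega = 0.77 * 2.65 = 2.0405

2.0405 m/s


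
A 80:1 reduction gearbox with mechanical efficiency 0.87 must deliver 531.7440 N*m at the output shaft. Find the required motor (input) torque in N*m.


tau_in = tau_out / (N * eta) = 531.7440 / (80 * 0.87) = 7.6400

7.6400 N*m


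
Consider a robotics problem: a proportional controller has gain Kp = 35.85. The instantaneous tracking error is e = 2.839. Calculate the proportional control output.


u_P = Kp * e = 35.85 * 2.839 = 101.7781

101.7781


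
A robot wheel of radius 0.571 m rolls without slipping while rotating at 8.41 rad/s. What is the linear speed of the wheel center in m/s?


v = omega * r = 8.41 * 0.571 = 4.8021

4.8021 m/s


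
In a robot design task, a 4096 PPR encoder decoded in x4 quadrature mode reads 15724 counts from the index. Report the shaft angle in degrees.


angle = counts * 360 / (PPR*4) = 15724 * 360 / 16384 = 345.4980

345.4980 degrees


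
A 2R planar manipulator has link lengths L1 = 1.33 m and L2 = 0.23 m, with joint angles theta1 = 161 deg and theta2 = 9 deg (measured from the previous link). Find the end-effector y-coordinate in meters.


y = L1*sin(th1) + L2*sin(th1+th2) = 1.33*sin(161 deg) + 0.23*sin(170 deg) = 0.4729

0.4729 m


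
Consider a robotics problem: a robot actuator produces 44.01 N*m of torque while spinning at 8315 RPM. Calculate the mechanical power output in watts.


omega = 8315 * 2*pi/60 = 870.744764 rad/s
P = tau * omega = 44.01 * 870.744764 = 38321.4771

38321.4771 W


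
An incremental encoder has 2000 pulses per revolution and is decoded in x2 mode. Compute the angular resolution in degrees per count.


resolution = 360 / (PPR * 2) = 360 / 4000 = 0.0900

0.0900 degrees


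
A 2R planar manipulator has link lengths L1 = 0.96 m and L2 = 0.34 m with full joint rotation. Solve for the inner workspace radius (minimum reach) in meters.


r_min = |L1 - L2| = |0.96 - 0.34| = 0.6200

0.6200 m


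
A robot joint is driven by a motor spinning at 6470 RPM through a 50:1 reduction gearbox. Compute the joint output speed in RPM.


omega_joint = omega_motor / N = 6470 / 50 = 129.4000

129.4000 RPM


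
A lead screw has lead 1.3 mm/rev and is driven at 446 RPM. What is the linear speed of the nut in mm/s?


v = lead * (RPM/60) = 1.3*446/60 = 9.6633

9.6633 mm/s


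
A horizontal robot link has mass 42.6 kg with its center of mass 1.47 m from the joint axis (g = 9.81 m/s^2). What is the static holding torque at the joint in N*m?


tau = m*g*L = 42.6 * 9.81 * 1.47 = 614.3218

614.3218 N*m


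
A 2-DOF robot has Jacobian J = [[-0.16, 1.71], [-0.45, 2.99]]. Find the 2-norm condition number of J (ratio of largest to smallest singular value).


JJ^T eigenvalues: trace(JJ^T) = 12.0923, det(JJ^T) = det(J)^2 = 0.08473921
s_max^2 = (12.0923 + sqrt(145.88476245))/2 = 12.08528823
s_min^2 = (12.0923 - sqrt(145.88476245))/2 = 0.00701177
kappa = s_max/s_min = sqrt(12.08528823/0.00701177) = 41.5159

41.5159


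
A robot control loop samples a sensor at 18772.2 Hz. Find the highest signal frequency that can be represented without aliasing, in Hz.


f_max = f_s/2 = 18772.2/2 = 9386.1000

9386.1000 Hz


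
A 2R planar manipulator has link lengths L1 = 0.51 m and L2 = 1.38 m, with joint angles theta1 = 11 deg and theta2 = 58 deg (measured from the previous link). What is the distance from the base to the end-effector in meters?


x = L1*cos(th1) + L2*cos(th1+th2) = 0.995178
y = L1*sin(th1) + L2*sin(th1+th2) = 1.385654
d = sqrt(x^2 + y^2) = sqrt(0.990379 + 1.920037) = 1.7060

1.7060 m


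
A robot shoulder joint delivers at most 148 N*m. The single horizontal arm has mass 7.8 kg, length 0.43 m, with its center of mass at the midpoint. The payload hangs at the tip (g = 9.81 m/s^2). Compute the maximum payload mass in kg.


tau_arm = m_arm*g*(L/2) = 7.8*9.81*0.43/2 = 16.4514 N*m
tau_payload = tau_max - tau_arm = 148 - 16.4514 = 131.5486
m_payload = tau_payload / (g*L) = 131.5486 / (9.81*0.43) = 31.1852

31.1852 kg


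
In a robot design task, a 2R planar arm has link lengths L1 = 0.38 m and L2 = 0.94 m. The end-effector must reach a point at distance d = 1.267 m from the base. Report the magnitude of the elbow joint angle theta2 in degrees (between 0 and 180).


cos(th2) = (d^2 - L1^2 - L2^2)/(2*L1*L2) = (1.267^2 - 0.38^2 - 0.94^2)/(2*0.38*0.94) = 0.80807531
th2 = acos(0.80807531) = 36.0917 deg

36.0917 degrees


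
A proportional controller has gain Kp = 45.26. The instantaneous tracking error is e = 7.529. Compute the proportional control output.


u_P = Kp * e = 45.26 * 7.529 = 340.7625

340.7625


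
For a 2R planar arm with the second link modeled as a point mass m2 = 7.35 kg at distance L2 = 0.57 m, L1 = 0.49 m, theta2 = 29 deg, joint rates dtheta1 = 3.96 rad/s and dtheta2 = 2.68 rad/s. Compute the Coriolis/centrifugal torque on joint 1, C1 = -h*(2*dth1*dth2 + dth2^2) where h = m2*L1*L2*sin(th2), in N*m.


h = m2*L1*L2*sin(th2) = 7.35*0.49*0.57*sin(29 deg) = 0.995244
C1 = -h*(2*3.96*2.68 + 2.68^2) = -0.995244*28.4080 = -28.2729

-28.2729 N*m


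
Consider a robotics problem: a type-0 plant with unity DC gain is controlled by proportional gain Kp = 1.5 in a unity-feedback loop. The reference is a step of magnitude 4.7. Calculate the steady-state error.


e_ss = R/(1 + Kp) = 4.7/(1 + 1.5) = 4.7/2.5000 = 1.8800

1.8800


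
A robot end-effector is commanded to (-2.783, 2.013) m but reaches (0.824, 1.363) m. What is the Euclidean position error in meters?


dx = 0.824 - (-2.783) = 3.6070, dy = 1.363 - (2.013) = -0.6500
err = sqrt(13.010449 + 0.422500) = 3.6651

3.6651 m


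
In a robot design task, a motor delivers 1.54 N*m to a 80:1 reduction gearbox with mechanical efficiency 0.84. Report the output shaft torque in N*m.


tau_out = tau_in * N * eta = 1.54 * 80 * 0.84 = 103.4880

103.4880 N*m


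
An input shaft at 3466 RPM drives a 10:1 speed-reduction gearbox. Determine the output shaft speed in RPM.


omega_out = omega_in / N = 3466 / 10 = 346.6000

346.6000 RPM


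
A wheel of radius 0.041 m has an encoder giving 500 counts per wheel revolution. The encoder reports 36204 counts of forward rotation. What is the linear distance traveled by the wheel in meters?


revs = 36204/500 = 72.408000
d = revs * 2*pi*r = 72.408000 * 2*pi*0.041 = 18.6531

18.6531 m


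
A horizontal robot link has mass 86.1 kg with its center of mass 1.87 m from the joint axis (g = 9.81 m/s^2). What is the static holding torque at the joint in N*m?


tau = m*g*L = 86.1 * 9.81 * 1.87 = 1579.4787

1579.4787 N*m


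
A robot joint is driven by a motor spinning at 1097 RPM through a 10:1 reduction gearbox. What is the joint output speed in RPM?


omega_joint = omega_motor / N = 1097 / 10 = 109.7000

109.7000 RPM


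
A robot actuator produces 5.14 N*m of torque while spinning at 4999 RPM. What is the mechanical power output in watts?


omega = 4999 * 2*pi/60 = 523.494056 rad/s
P = tau * omega = 5.14 * 523.494056 = 2690.7594

2690.7594 W


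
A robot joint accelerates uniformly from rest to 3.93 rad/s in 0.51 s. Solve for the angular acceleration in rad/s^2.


alpha = delta_omega / t = 3.93 / 0.51 = 7.7059

7.7059 rad/s^2


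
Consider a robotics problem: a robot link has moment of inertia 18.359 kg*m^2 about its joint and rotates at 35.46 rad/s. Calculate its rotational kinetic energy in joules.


KE = (1/2)*I*omega^2 = 0.5*18.359*35.46^2 = 11542.4098

11542.4098 J


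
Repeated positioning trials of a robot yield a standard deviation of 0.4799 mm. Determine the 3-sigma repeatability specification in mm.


repeatability = 3*sigma = 3*0.4799 = 1.4397

1.4397 mm


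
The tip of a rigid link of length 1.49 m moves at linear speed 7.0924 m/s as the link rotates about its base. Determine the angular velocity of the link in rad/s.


omega = v / L = 7.0924 / 1.49 = 4.7600

4.7600 rad/s


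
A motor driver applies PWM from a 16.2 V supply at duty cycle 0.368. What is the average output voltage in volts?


V_avg = V_supply * D = 16.2*0.368 = 5.9616

5.9616 V


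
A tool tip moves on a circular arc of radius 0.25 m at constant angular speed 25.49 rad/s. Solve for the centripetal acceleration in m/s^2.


a_c = omega^2 * r = 25.49^2 * 0.25 = 162.4350

162.4350 m/s^2


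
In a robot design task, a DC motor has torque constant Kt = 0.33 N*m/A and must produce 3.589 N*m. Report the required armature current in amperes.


I = tau / Kt = 3.589/0.33 = 10.8758

10.8758 A


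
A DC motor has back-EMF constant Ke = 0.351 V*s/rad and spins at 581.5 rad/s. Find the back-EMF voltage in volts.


V_emf = Ke * omega = 0.351*581.5 = 204.1065

204.1065 V


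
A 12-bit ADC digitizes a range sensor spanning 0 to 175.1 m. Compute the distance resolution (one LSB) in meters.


res = range / 2^n = 175.1/2^12 = 175.1/4096 = 0.0427

0.0427 m


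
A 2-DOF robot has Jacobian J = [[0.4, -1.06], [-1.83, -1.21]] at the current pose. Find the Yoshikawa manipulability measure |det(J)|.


det(J) = 0.4*-1.21 - (-1.06)*(-1.83) = -2.4238
|det(J)| = 2.4238

2.4238


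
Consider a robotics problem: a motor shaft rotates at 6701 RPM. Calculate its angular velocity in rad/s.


omega = 6701 * 2*pi/60 = 701.7271

701.7271 rad/s


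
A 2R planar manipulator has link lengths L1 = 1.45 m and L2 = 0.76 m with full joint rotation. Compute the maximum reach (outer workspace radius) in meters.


r_max = L1 + L2 = 1.45 + 0.76 = 2.2100

2.2100 m


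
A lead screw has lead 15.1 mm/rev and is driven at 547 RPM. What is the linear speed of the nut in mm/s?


v = lead * (RPM/60) = 15.1*547/60 = 137.6617

137.6617 mm/s


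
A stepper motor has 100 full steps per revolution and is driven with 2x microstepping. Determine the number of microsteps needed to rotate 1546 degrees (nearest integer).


step_size = 360/(100*2) = 360/200 = 1.800000 deg
n = 1546/(360/200) = 1546*200/360 = 858.8889 -> 859

859 steps


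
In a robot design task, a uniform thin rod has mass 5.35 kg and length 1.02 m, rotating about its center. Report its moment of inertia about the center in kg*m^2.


I = (1/12)*m*L^2 = (1/12)*5.35*1.02^2 = 0.4638

0.4638 kg*m^2


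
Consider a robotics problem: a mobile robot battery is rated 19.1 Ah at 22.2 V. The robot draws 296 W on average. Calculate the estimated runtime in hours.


E = 19.1*22.2 = 424.0200 Wh
t = E/P = 424.0200/296 = 1.4325

1.4325 hours


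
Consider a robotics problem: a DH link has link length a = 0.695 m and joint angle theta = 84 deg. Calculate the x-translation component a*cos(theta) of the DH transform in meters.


a*cos(theta) = 0.695*cos(84 deg) = 0.0726

0.0726 m


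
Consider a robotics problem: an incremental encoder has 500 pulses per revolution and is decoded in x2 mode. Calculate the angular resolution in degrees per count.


resolution = 360 / (PPR * 2) = 360 / 1000 = 0.3600

0.3600 degrees


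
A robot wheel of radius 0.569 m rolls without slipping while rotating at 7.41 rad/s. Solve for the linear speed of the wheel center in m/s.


v = omega * r = 7.41 * 0.569 = 4.2163

4.2163 m/s


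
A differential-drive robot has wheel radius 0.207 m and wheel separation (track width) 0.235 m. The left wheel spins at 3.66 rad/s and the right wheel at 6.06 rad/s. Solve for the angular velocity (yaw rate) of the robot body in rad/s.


omega = r*(wR - wL)/L = 0.207*(6.06 - (3.66))/0.235 = 2.1140

2.1140 rad/s


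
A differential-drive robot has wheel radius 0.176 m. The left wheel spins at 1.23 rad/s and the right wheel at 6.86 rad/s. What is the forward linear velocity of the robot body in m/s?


v = r*(wR + wL)/2 = 0.176*(6.86 + 1.23)/2 = 0.7119

0.7119 m/s


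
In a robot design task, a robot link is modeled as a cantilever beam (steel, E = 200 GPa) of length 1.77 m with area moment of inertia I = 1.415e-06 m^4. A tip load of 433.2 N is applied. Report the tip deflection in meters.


delta = F*L^3/(3*E*I) = 433.2*1.77^3/(3*2.000e+11*1.415e-06)
      = 2402.1949356/849000 = 0.0028

0.0028 m


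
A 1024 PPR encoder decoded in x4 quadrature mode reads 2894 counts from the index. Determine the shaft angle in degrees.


angle = counts * 360 / (PPR*4) = 2894 * 360 / 4096 = 254.3555

254.3555 degrees


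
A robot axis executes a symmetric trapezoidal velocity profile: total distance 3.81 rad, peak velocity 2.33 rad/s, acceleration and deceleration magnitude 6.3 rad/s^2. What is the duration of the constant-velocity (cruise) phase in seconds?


t_acc = v/a = 0.369841 s, d_acc = v^2/(2a) = 0.430865 rad each
d_cruise = 3.81 - 2*0.430865 = 2.948270 rad
t_cruise = d_cruise/v = 2.948270/2.33 = 1.2654

1.2654 s


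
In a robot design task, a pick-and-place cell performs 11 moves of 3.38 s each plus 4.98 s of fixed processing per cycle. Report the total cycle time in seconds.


T = 11*3.38 + 4.98 = 42.1600

42.1600 s


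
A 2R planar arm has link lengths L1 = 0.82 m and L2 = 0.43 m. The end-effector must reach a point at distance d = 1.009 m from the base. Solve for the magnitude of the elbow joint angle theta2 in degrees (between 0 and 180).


cos(th2) = (d^2 - L1^2 - L2^2)/(2*L1*L2) = (1.009^2 - 0.82^2 - 0.43^2)/(2*0.82*0.43) = 0.22799348
th2 = acos(0.22799348) = 76.8210 deg

76.8210 degrees


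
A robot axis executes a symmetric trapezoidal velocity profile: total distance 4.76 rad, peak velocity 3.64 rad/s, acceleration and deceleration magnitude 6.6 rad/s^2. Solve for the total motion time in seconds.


t_acc = v/a = 3.64/6.6 = 0.551515 s
d_acc = v^2/(2a) = 1.003758 rad (each ramp)
d_cruise = 4.76 - 2*1.003758 = 2.752484 rad
t_cruise = 2.752484/3.64 = 0.756177 s
t_total = 2*0.551515 + 0.756177 = 1.8592

1.8592 s


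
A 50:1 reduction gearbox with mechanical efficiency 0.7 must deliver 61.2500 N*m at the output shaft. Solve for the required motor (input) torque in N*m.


tau_in = tau_out / (N * eta) = 61.2500 / (50 * 0.7) = 1.7500

1.7500 N*m


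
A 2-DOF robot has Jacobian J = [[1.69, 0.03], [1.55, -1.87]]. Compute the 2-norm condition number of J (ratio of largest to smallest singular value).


JJ^T eigenvalues: trace(JJ^T) = 8.7564, det(JJ^T) = det(J)^2 = 10.28356624
s_max^2 = (8.7564 + sqrt(35.54027600))/2 = 7.35898329
s_min^2 = (8.7564 - sqrt(35.54027600))/2 = 1.39741671
kappa = s_max/s_min = sqrt(7.35898329/1.39741671) = 2.2948

2.2948


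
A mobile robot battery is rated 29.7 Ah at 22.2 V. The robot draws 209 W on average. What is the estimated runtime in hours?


E = 29.7*22.2 = 659.3400 Wh
t = E/P = 659.3400/209 = 3.1547

3.1547 hours


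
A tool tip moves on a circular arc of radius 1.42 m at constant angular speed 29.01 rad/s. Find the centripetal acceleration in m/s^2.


a_c = omega^2 * r = 29.01^2 * 1.42 = 1195.0437

1195.0437 m/s^2


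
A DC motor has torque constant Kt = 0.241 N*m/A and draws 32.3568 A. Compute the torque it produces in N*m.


tau = Kt * I = 0.241*32.3568 = 7.7980

7.7980 N*m


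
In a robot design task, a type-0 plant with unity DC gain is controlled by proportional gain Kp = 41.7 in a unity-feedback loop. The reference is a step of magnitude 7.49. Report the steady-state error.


e_ss = R/(1 + Kp) = 7.49/(1 + 41.7) = 7.49/42.7000 = 0.1754

0.1754


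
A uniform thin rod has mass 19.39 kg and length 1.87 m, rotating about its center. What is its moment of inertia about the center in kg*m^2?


I = (1/12)*m*L^2 = (1/12)*19.39*1.87^2 = 5.6504

5.6504 kg*m^2


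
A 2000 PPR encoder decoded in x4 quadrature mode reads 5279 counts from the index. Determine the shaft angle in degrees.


angle = counts * 360 / (PPR*4) = 5279 * 360 / 8000 = 237.5550

237.5550 degrees


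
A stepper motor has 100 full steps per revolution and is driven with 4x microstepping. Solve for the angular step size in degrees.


step = 360/(100*4) = 360/400 = 0.9000

0.9000 degrees


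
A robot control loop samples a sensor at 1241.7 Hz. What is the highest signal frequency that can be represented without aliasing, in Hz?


f_max = f_s/2 = 1241.7/2 = 620.8500

620.8500 Hz


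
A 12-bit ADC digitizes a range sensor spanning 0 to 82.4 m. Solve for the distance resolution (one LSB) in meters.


res = range / 2^n = 82.4/2^12 = 82.4/4096 = 0.0201

0.0201 m


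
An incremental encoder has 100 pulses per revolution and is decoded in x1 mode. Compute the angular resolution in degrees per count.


resolution = 360 / (PPR * 1) = 360 / 100 = 3.6000

3.6000 degrees


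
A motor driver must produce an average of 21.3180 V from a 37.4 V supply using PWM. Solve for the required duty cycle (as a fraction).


D = V_avg/V_supply = 21.3180/37.4 = 0.5700

0.5700


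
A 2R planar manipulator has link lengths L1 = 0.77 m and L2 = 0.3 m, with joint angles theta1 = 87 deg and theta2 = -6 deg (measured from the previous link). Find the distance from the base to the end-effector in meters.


x = L1*cos(th1) + L2*cos(th1+th2) = 0.087229
y = L1*sin(th1) + L2*sin(th1+th2) = 1.065251
d = sqrt(x^2 + y^2) = sqrt(0.007609 + 1.134760) = 1.0688

1.0688 m


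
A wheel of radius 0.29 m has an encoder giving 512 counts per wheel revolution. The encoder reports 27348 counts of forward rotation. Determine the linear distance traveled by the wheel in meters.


revs = 27348/512 = 53.414062
d = revs * 2*pi*r = 53.414062 * 2*pi*0.29 = 97.3270

97.3270 m


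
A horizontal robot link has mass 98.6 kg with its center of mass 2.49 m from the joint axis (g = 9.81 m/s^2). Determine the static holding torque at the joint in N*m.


tau = m*g*L = 98.6 * 9.81 * 2.49 = 2408.4923

2408.4923 N*m


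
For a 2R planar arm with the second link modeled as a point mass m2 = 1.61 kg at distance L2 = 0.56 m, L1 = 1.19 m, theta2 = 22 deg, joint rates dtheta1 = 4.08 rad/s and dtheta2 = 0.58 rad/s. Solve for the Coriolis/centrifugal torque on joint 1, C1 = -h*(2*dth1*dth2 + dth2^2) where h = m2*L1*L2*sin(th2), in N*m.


h = m2*L1*L2*sin(th2) = 1.61*1.19*0.56*sin(22 deg) = 0.401917
C1 = -h*(2*4.08*0.58 + 0.58^2) = -0.401917*5.0692 = -2.0374

-2.0374 N*m


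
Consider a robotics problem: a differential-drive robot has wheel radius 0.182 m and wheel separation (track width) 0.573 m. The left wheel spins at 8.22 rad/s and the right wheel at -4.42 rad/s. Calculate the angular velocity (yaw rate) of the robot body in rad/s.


omega = r*(wR - wL)/L = 0.182*(-4.42 - (8.22))/0.573 = -4.0148

-4.0148 rad/s


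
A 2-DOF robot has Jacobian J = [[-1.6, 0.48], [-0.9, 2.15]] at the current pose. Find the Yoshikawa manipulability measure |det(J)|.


det(J) = -1.6*2.15 - (0.48)*(-0.9) = -3.0080
|det(J)| = 3.0080

3.0080


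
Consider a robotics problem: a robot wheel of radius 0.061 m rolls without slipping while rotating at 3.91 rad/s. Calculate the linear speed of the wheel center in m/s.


v = omega * r = 3.91 * 0.061 = 0.2385

0.2385 m/s


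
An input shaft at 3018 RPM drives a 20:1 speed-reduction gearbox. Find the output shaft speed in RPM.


omega_out = omega_in / N = 3018 / 20 = 150.9000

150.9000 RPM


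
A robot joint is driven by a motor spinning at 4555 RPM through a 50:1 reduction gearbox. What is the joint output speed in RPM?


omega_joint = omega_motor / N = 4555 / 50 = 91.1000

91.1000 RPM


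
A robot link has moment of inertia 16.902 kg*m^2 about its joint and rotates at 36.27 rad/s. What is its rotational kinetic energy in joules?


KE = (1/2)*I*omega^2 = 0.5*16.902*36.27^2 = 11117.3995

11117.3995 J


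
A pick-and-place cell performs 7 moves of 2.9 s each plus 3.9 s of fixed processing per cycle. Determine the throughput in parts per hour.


T_cycle = 7*2.9 + 3.9 = 24.2000 s
rate = 3600/T = 148.7603

148.7603 parts/hour


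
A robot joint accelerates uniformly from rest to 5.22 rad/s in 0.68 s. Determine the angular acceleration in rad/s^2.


alpha = delta_omega / t = 5.22 / 0.68 = 7.6765

7.6765 rad/s^2


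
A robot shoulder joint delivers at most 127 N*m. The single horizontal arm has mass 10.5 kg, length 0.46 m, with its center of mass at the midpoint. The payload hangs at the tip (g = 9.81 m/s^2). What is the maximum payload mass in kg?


tau_arm = m_arm*g*(L/2) = 10.5*9.81*0.46/2 = 23.6912 N*m
tau_payload = tau_max - tau_arm = 127 - 23.6912 = 103.3088
m_payload = tau_payload / (g*L) = 103.3088 / (9.81*0.46) = 22.8934

22.8934 kg


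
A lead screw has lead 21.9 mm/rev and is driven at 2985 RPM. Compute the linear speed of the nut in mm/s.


v = lead * (RPM/60) = 21.9*2985/60 = 1089.5250

1089.5250 mm/s


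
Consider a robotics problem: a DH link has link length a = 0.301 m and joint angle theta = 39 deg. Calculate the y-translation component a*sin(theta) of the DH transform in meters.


a*sin(theta) = 0.301*sin(39 deg) = 0.1894

0.1894 m


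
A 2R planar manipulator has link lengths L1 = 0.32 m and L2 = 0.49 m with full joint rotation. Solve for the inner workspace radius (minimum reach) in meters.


r_min = |L1 - L2| = |0.32 - 0.49| = 0.1700

0.1700 m


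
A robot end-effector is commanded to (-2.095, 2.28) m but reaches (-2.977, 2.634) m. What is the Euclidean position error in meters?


dx = -2.977 - (-2.095) = -0.8820, dy = 2.634 - (2.28) = 0.3540
err = sqrt(0.777924 + 0.125316) = 0.9504

0.9504 m


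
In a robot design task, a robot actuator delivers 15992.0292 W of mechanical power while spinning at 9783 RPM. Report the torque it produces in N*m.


omega = 9783 * 2*pi/60 = 1024.473364 rad/s
tau = P / omega = 15992.0292 / 1024.473364 = 15.6100

15.6100 N*m


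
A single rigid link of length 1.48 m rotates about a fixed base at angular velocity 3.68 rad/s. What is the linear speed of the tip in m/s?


v = L*omega = 1.48 * 3.68 = 5.4464

5.4464 m/s


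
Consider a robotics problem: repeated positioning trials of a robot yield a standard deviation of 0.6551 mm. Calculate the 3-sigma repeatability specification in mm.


repeatability = 3*sigma = 3*0.6551 = 1.9653

1.9653 mm


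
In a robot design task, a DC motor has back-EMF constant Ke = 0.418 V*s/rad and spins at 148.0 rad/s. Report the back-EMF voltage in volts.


V_emf = Ke * omega = 0.418*148.0 = 61.8640

61.8640 V


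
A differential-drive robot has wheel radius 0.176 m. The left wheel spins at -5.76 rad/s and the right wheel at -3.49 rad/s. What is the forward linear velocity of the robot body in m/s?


v = r*(wR + wL)/2 = 0.176*(-3.49 + -5.76)/2 = -0.8140

-0.8140 m/s


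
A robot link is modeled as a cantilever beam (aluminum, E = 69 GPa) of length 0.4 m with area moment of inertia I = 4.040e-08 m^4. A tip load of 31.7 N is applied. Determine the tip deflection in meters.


delta = F*L^3/(3*E*I) = 31.7*0.4^3/(3*6.900e+10*4.040e-08)
      = 2.0288/8362.8 = 2.4260e-04

2.4260e-04 m


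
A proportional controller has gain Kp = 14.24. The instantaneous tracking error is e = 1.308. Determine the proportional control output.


u_P = Kp * e = 14.24 * 1.308 = 18.6259

18.6259


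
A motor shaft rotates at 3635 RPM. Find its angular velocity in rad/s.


omega = 3635 * 2*pi/60 = 380.6563

380.6563 rad/s


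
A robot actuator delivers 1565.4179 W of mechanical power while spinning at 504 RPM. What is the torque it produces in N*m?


omega = 504 * 2*pi/60 = 52.778757 rad/s
tau = P / omega = 1565.4179 / 52.778757 = 29.6600

29.6600 N*m


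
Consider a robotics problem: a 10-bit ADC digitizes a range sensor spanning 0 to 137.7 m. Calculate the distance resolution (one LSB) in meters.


res = range / 2^n = 137.7/2^10 = 137.7/1024 = 0.1345

0.1345 m


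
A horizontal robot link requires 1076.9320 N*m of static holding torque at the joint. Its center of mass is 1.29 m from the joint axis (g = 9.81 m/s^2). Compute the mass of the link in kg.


m = tau / (g*L) = 1076.9320 / (9.81 * 1.29) = 85.1000

85.1000 kg


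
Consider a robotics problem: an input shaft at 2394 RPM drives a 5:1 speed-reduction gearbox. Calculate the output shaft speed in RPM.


omega_out = omega_in / N = 2394 / 5 = 478.8000

478.8000 RPM


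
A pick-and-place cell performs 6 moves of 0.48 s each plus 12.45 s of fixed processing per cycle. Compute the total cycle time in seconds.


T = 6*0.48 + 12.45 = 15.3300

15.3300 s


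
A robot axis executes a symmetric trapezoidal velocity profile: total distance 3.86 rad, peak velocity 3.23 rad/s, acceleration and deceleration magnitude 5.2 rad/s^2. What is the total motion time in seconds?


t_acc = v/a = 3.23/5.2 = 0.621154 s
d_acc = v^2/(2a) = 1.003163 rad (each ramp)
d_cruise = 3.86 - 2*1.003163 = 1.853674 rad
t_cruise = 1.853674/3.23 = 0.573893 s
t_total = 2*0.621154 + 0.573893 = 1.8162

1.8162 s


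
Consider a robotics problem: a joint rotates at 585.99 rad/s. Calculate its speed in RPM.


RPM = 585.99 * 60/(2*pi) = 5595.7923

5595.7923 RPM


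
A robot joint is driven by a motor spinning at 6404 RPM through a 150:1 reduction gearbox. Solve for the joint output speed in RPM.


omega_joint = omega_motor / N = 6404 / 150 = 42.6933

42.6933 RPM


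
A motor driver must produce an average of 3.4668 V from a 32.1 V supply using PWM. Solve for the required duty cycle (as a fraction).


D = V_avg/V_supply = 3.4668/32.1 = 0.1080

0.1080


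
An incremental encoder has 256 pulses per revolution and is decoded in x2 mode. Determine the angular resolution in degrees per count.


resolution = 360 / (PPR * 2) = 360 / 512 = 0.7031

0.7031 degrees


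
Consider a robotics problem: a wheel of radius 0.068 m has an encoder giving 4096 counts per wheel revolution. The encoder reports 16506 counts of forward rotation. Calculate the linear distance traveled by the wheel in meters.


revs = 16506/4096 = 4.029785
d = revs * 2*pi*r = 4.029785 * 2*pi*0.068 = 1.7218

1.7218 m


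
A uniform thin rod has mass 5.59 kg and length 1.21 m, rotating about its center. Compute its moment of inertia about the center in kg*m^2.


I = (1/12)*m*L^2 = (1/12)*5.59*1.21^2 = 0.6820

0.6820 kg*m^2


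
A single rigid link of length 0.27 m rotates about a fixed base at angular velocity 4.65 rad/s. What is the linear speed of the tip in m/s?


v = L*omega = 0.27 * 4.65 = 1.2555

1.2555 m/s


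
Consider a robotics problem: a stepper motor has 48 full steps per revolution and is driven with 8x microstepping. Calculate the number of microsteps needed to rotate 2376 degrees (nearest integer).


step_size = 360/(48*8) = 360/384 = 0.937500 deg
n = 2376/(360/384) = 2376*384/360 = 2534.4000 -> 2534

2534 steps


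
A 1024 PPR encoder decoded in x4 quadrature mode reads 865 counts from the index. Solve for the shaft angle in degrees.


angle = counts * 360 / (PPR*4) = 865 * 360 / 4096 = 76.0254

76.0254 degrees


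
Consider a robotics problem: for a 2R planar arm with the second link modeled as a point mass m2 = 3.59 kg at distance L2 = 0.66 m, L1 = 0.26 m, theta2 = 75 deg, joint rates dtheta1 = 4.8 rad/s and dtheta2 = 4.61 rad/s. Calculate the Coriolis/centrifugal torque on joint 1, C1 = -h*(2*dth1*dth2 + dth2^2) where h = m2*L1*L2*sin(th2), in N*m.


h = m2*L1*L2*sin(th2) = 3.59*0.26*0.66*sin(75 deg) = 0.595053
C1 = -h*(2*4.8*4.61 + 4.61^2) = -0.595053*65.5081 = -38.9808

-38.9808 N*m


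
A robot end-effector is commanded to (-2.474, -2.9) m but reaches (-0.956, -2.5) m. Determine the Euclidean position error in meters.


dx = -0.956 - (-2.474) = 1.5180, dy = -2.5 - (-2.9) = 0.4000
err = sqrt(2.304324 + 0.160000) = 1.5698

1.5698 m


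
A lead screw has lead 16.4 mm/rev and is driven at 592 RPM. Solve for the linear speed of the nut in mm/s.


v = lead * (RPM/60) = 16.4*592/60 = 161.8133

161.8133 mm/s


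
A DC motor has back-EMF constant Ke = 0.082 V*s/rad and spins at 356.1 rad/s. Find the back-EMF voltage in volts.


V_emf = Ke * omega = 0.082*356.1 = 29.2002

29.2002 V


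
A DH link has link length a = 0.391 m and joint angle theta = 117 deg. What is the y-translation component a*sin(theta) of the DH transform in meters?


a*sin(theta) = 0.391*sin(117 deg) = 0.3484

0.3484 m


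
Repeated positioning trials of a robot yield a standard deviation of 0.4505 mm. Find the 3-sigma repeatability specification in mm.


repeatability = 3*sigma = 3*0.4505 = 1.3515

1.3515 mm


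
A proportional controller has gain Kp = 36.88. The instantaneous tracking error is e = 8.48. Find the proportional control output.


u_P = Kp * e = 36.88 * 8.48 = 312.7424

312.7424


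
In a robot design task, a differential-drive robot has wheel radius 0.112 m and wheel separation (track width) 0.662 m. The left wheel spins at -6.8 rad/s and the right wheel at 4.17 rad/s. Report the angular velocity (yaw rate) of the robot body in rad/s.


omega = r*(wR - wL)/L = 0.112*(4.17 - (-6.8))/0.662 = 1.8560

1.8560 rad/s


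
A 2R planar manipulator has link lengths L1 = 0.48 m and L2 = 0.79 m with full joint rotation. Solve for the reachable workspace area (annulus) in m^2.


r_max = L1 + L2 = 1.2700, r_min = |L1 - L2| = 0.3100
A = pi*(r_max^2 - r_min^2) = pi*(1.6129 - 0.0961) = 4.7652

4.7652 m^2


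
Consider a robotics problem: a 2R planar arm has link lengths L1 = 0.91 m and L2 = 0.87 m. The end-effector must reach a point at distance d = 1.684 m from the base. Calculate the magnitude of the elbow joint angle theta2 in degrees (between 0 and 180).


cos(th2) = (d^2 - L1^2 - L2^2)/(2*L1*L2) = (1.684^2 - 0.91^2 - 0.87^2)/(2*0.91*0.87) = 0.78998105
th2 = acos(0.78998105) = 37.8163 deg

37.8163 degrees


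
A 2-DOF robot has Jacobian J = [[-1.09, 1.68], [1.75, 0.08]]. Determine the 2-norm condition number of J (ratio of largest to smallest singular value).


JJ^T eigenvalues: trace(JJ^T) = 7.0794, det(JJ^T) = det(J)^2 = 9.16393984
s_max^2 = (7.0794 + sqrt(13.46214500))/2 = 5.37423979
s_min^2 = (7.0794 - sqrt(13.46214500))/2 = 1.70516021
kappa = s_max/s_min = sqrt(5.37423979/1.70516021) = 1.7753

1.7753


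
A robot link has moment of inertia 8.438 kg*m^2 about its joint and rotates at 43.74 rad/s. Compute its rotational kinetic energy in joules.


KE = (1/2)*I*omega^2 = 0.5*8.438*43.74^2 = 8071.7385

8071.7385 J


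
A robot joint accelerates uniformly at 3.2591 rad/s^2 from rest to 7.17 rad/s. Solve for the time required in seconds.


t = delta_omega / alpha = 7.17 / 3.2591 = 2.2000

2.2000 s


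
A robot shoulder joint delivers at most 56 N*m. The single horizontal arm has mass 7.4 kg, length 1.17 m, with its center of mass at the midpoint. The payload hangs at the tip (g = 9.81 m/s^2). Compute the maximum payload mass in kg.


tau_arm = m_arm*g*(L/2) = 7.4*9.81*1.17/2 = 42.4675 N*m
tau_payload = tau_max - tau_arm = 56 - 42.4675 = 13.5325
m_payload = tau_payload / (g*L) = 13.5325 / (9.81*1.17) = 1.1790

1.1790 kg


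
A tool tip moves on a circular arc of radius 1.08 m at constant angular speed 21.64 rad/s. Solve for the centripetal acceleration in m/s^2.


a_c = omega^2 * r = 21.64^2 * 1.08 = 505.7528

505.7528 m/s^2


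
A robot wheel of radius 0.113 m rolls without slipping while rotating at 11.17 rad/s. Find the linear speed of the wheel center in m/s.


v = omega * r = 11.17 * 0.113 = 1.2622

1.2622 m/s


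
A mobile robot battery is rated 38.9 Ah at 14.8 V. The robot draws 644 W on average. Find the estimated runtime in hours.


E = 38.9*14.8 = 575.7200 Wh
t = E/P = 575.7200/644 = 0.8940

0.8940 hours


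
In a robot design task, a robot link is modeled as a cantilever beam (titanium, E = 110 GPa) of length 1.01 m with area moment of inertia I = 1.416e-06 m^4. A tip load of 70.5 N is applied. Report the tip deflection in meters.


delta = F*L^3/(3*E*I) = 70.5*1.01^3/(3*1.100e+11*1.416e-06)
      = 72.6362205/467280 = 1.5544e-04

1.5544e-04 m
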